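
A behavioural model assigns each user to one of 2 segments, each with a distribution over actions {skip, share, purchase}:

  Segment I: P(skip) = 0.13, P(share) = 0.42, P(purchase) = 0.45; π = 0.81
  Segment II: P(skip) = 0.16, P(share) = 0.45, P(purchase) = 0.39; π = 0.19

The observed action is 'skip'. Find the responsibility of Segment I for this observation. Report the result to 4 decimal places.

P(component k | x) = π_k·f_k(x) / marginal(x), where marginal(x) = Σ_j π_j·f_j(x).
Component likelihoods at x = 'skip':
  f_I = 0.13
  f_II = 0.16
Prior × likelihood for each component:
  π_I·f_I = 0.81 × 0.13 = 0.1053
  π_II·f_II = 0.19 × 0.16 = 0.0304
Normaliser: 0.1053 + 0.0304 = 0.1357
P(Segment I | data) = 0.1053 / 0.1357 ≈ 0.7760

0.7760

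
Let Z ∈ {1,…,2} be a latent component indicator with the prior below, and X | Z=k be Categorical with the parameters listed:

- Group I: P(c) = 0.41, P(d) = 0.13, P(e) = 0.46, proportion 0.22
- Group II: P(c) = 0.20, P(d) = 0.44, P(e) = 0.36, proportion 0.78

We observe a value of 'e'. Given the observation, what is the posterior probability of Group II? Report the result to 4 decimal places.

By Bayes' theorem, P(k | x) = w_k f_k(x) / Σ_j w_j f_j(x).
Evaluate each component's likelihood at the observed value:
  L_I = 0.46
  L_II = 0.36
Unnormalised posteriors:
  w_I·L_I = 0.22 × 0.46 = 0.1012
  w_II·L_II = 0.78 × 0.36 = 0.2808
Sum: 0.1012 + 0.2808 = 0.382
P(Group II | data) = 0.2808 / 0.382 ≈ 0.7351

0.7351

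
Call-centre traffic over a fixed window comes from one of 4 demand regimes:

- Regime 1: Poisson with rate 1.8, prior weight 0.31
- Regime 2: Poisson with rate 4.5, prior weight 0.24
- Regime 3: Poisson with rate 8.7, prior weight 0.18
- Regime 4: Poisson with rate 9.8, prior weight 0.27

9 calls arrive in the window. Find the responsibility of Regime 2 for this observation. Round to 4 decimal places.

Apply Bayes' rule: the posterior for each component is proportional to its prior times its likelihood at x.
Poisson probabilities:
  p_1 = 9.03565e-05
  p_2 = 0.0231646
  p_3 = 0.131084
  p_4 = 0.127405
Prior × likelihood for each component:
  π_1·p_1 = 0.31 × 9.03565e-05 = 2.80105e-05
  π_2·p_2 = 0.24 × 0.0231646 = 0.0055595
  π_3·p_3 = 0.18 × 0.131084 = 0.023595
  π_4·p_4 = 0.27 × 0.127405 = 0.0343993
Denominator: 2.80105e-05 + 0.0055595 + 0.023595 + 0.0343993 = 0.0635818
Responsibility of Regime 2: 0.0055595 / 0.0635818 ≈ 0.0874

0.0874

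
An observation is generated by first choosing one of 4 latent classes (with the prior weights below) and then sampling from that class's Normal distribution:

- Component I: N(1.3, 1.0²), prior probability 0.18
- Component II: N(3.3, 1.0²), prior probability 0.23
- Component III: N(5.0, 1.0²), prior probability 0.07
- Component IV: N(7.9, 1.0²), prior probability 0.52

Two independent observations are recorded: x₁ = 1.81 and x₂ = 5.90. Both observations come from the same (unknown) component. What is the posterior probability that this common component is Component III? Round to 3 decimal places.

P(component k | x) = π_k·f_k(x) / marginal(x), where marginal(x) = Σ_j π_j·f_j(x).
Since both observations come from the same component, the likelihood for component k is f_k(x₁)·f_k(x₂).
  p_I = [(1/(1.0·√(2π)))·exp(−(1.81−1.3)²/(2·1.0²)) = 0.398942·exp(-0.13005) = 0.350292] × [1.01409e-05] = 3.55226e-06
  p_II = [(1/(1.0·√(2π)))·exp(−(1.81−3.3)²/(2·1.0²)) = 0.398942·exp(-1.11005) = 0.131468] × [0.013583] = 0.00178573
  p_III = [(1/(1.0·√(2π)))·exp(−(1.81−5.0)²/(2·1.0²)) = 0.398942·exp(-5.08805) = 0.00246149] × [0.266085] = 0.000654966
  p_IV = [(1/(1.0·√(2π)))·exp(−(1.81−7.9)²/(2·1.0²)) = 0.398942·exp(-18.54405) = 3.5264e-09] × [0.053991] = 1.90394e-10
Prior × likelihood for each component:
  π_I·p_I = 0.18 × 3.55226e-06 = 6.39406e-07
  π_II·p_II = 0.23 × 0.00178573 = 0.000410718
  π_III·p_III = 0.07 × 0.000654966 = 4.58476e-05
  π_IV·p_IV = 0.52 × 1.90394e-10 = 9.90047e-11
Normaliser: 6.39406e-07 + 0.000410718 + 4.58476e-05 + 9.90047e-11 = 0.000457205
So the posterior for Component III is 4.58476e-05 / 0.000457205 ≈ 0.100.

0.100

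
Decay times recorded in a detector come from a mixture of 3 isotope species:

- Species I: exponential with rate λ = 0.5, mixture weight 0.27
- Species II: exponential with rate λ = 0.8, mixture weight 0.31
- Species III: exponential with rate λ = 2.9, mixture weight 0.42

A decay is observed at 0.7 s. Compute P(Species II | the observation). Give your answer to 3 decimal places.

0.357

Posterior ∝ prior × likelihood, so P(k | x) ∝ π_k f_k(x); normalise over all components.
Exponential densities:
  f_I = 0.352344
  f_II = 0.456967
  f_III = 0.380873
Multiply by the mixture weights:
  π_I·f_I = 0.27 × 0.352344 = 0.0951329
  π_II·f_II = 0.31 × 0.456967 = 0.14166
  π_III·f_III = 0.42 × 0.380873 = 0.159967
Normaliser: 0.0951329 + 0.14166 + 0.159967 = 0.396759
P(Species II | the observation) ≈ 0.357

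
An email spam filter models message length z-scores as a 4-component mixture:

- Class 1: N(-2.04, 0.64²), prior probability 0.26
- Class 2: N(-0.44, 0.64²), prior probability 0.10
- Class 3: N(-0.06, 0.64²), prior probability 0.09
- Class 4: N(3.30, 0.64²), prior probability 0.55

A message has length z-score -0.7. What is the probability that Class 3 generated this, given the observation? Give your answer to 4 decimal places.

Apply Bayes' rule: the posterior for each component is proportional to its prior times its likelihood at x.
Evaluate each component's likelihood at the observed value:
  p_1 = 0.069631
  p_2 = 0.573974
  p_3 = 0.378079
  p_4 = 2.05313e-09
Weight by the priors:
  π_1·p_1 = 0.26 × 0.069631 = 0.018104
  π_2·p_2 = 0.10 × 0.573974 = 0.0573974
  π_3·p_3 = 0.09 × 0.378079 = 0.0340271
  π_4·p_4 = 0.55 × 2.05313e-09 = 1.12922e-09
Normaliser: 0.018104 + 0.0573974 + 0.0340271 + 1.12922e-09 = 0.109529
P(Class 3 | data) ≈ 0.3107

0.3107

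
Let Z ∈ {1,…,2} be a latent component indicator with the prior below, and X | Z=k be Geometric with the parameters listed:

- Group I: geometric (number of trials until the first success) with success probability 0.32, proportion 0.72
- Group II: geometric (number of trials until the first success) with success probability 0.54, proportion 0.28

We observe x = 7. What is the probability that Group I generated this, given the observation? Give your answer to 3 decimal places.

P(component k | x) = π_k·f_k(x) / marginal(x), where marginal(x) = Σ_j π_j·f_j(x).
Component likelihoods at x = 7:
  p_I = 0.32·(1−0.32)^6 = 0.32·0.0988675 = 0.0316376
  p_II = 0.54·(1−0.54)^6 = 0.54·0.0094743 = 0.00511612
Unnormalised posteriors:
  π_I·p_I = 0.72 × 0.0316376 = 0.0227791
  π_II·p_II = 0.28 × 0.00511612 = 0.00143251
Normaliser: 0.0227791 + 0.00143251 = 0.0242116
P(Group I | x) = 0.0227791 / 0.0242116 ≈ 0.941

0.941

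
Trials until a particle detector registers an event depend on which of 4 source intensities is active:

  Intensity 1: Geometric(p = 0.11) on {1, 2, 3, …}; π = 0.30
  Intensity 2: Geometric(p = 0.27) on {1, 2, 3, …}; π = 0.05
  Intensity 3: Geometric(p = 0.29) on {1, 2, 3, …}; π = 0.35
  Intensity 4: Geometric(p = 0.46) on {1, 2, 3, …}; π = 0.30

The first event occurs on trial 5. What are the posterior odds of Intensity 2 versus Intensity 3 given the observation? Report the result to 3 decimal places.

0.149

Posterior odds = (π_i f_i(x)) / (π_j f_j(x)); the normalising sum cancels.
Evaluate each component's likelihood at the observed value:
  f_1 = 0.11·(1−0.11)^4 = 0.11·0.627422 = 0.0690165
  f_2 = 0.27·(1−0.27)^4 = 0.27·0.283982 = 0.0766753
  f_3 = 0.29·(1−0.29)^4 = 0.29·0.254117 = 0.0736939
  f_4 = 0.46·(1−0.46)^4 = 0.46·0.0850306 = 0.0391141
Posterior odds = (π_2·f_2) / (π_3·f_3) = (0.05·0.0766753) / (0.35·0.0736939) = 0.00383376 / 0.0257929 ≈ 0.149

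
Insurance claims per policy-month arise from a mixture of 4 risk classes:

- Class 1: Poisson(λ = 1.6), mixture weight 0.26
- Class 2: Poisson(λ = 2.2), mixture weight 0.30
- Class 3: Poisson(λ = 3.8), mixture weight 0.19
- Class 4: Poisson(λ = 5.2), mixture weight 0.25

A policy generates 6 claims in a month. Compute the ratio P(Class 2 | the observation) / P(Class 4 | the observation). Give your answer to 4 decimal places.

0.1382

Since P(k|x) ∝ P(Z=k) f_k(x), the posterior odds are P(Z=i) f_i(x) / (P(Z=j) f_j(x)).
Poisson probabilities:
  f_1 = e^(−1.6)·1.6^6/6! = 0.00470453
  f_2 = e^(−2.2)·2.2^6/6! = 0.0174484
  f_3 = e^(−3.8)·3.8^6/6! = 0.0935513
  f_4 = e^(−5.2)·5.2^6/6! = 0.15148
Posterior odds = (P(Z=2)·f_2) / (P(Z=4)·f_4) = (0.30·0.0174484) / (0.25·0.15148) = 0.00523452 / 0.0378701 ≈ 0.1382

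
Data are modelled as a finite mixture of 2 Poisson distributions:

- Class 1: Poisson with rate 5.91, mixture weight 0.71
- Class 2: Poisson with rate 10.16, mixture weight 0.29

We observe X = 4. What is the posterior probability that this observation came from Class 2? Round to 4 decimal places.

0.0484

By Bayes' theorem, P(k | x) = w_k f_k(x) / Σ_j w_j f_j(x).
Poisson probabilities:
  p_1 = e^(−5.91)·5.91^4/4! = 0.137866
  p_2 = e^(−10.16)·10.16^4/4! = 0.0171764
Unnormalised posteriors:
  w_1·p_1 = 0.71 × 0.137866 = 0.0978851
  w_2·p_2 = 0.29 × 0.0171764 = 0.00498115
Marginal: 0.0978851 + 0.00498115 = 0.102866
P(Class 2 | x) ≈ 0.0484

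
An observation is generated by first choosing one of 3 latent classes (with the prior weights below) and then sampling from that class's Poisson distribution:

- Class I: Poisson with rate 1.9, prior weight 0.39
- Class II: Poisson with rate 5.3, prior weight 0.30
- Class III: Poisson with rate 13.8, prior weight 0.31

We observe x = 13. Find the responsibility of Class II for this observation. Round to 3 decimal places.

0.018

The responsibility of component k is w_k f_k(x) divided by Σ_j w_j f_j(x).
Evaluate each component's likelihood at the observed value:
  L_I = e^(−1.9)·1.9^13/13! = 1.01008e-07
  L_II = e^(−5.3)·5.3^13/13! = 0.00208711
  L_III = e^(−13.8)·13.8^13/13! = 0.10737
Multiply by the mixture weights:
  w_I·L_I = 0.39 × 1.01008e-07 = 3.93932e-08
  w_II·L_II = 0.30 × 0.00208711 = 0.000626133
  w_III·L_III = 0.31 × 0.10737 = 0.0332848
Evidence: 3.93932e-08 + 0.000626133 + 0.0332848 = 0.0339109
Responsibility of Class II: 0.000626133 / 0.0339109 ≈ 0.018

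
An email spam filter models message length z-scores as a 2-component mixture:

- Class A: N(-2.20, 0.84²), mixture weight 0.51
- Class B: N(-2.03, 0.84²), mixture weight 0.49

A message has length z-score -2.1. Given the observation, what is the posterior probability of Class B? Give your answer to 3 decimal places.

0.491

P(component k | x) = π_k·f_k(x) / marginal(x), where marginal(x) = Σ_j π_j·f_j(x).
Component likelihoods at x = -2.1:
  L_A = (1/(0.84·√(2π)))·exp(−(-2.1−-2.20)²/(2·0.84²)) = 0.474931·exp(-0.00709) = 0.471578
  L_B = (1/(0.84·√(2π)))·exp(−(-2.1−-2.03)²/(2·0.84²)) = 0.474931·exp(-0.00347) = 0.473285
Prior × likelihood for each component:
  π_A·L_A = 0.51 × 0.471578 = 0.240505
  π_B·L_B = 0.49 × 0.473285 = 0.23191
Evidence: 0.240505 + 0.23191 = 0.472414
P(Class B | the observation) ≈ 0.491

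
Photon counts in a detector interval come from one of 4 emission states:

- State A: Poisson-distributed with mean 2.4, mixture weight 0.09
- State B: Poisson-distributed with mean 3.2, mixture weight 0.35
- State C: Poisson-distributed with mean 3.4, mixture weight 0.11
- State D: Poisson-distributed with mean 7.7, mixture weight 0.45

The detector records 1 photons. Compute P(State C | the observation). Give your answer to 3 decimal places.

By Bayes' theorem, P(k | x) = P(Z=k) f_k(x) / Σ_j P(Z=j) f_j(x).
Component likelihoods at x = 1 photons:
  p_A = e^(−2.4)·2.4^1/1! = 0.217723
  p_B = e^(−3.2)·3.2^1/1! = 0.130439
  p_C = e^(−3.4)·3.4^1/1! = 0.113469
  p_D = e^(−7.7)·7.7^1/1! = 0.00348677
Multiply by the mixture weights:
  P(Z=A)·p_A = 0.09 × 0.217723 = 0.0195951
  P(Z=B)·p_B = 0.35 × 0.130439 = 0.0456537
  P(Z=C)·p_C = 0.11 × 0.113469 = 0.0124816
  P(Z=D)·p_D = 0.45 × 0.00348677 = 0.00156905
Evidence: 0.0195951 + 0.0456537 + 0.0124816 + 0.00156905 = 0.0792994
P(State C | x) = 0.0124816 / 0.0792994 ≈ 0.157

0.157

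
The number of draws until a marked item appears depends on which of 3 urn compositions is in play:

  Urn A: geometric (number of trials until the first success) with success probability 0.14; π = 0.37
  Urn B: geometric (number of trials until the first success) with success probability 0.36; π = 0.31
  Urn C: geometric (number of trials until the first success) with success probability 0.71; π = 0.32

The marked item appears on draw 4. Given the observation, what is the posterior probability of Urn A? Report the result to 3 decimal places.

Posterior ∝ prior × likelihood, so P(k | x) ∝ π_k f_k(x); normalise over all components.
Evaluate each component's likelihood at the observed value:
  p_A = 0.0890478
  p_B = 0.0943718
  p_C = 0.0173162
Weight by the priors:
  π_A·p_A = 0.37 × 0.0890478 = 0.0329477
  π_B·p_B = 0.31 × 0.0943718 = 0.0292553
  π_C·p_C = 0.32 × 0.0173162 = 0.00554118
Denominator: 0.0329477 + 0.0292553 + 0.00554118 = 0.0677442
P(Urn A | data) = 0.0329477 / 0.0677442 ≈ 0.486

0.486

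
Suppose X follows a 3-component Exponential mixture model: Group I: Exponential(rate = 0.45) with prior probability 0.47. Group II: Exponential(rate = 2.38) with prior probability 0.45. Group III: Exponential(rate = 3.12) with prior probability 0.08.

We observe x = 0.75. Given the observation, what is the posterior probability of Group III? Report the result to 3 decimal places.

Posterior ∝ prior × likelihood, so P(k | x) ∝ π_k f_k(x); normalise over all components.
Exponential densities:
  p_I = 0.45·e^(−0.45·0.75) = 0.45·e^(−0.3375) = 0.321098
  p_II = 2.38·e^(−2.38·0.75) = 2.38·e^(−1.7850) = 0.399357
  p_III = 3.12·e^(−3.12·0.75) = 3.12·e^(−2.3400) = 0.300542
Weight by the priors:
  π_I·p_I = 0.47 × 0.321098 = 0.150916
  π_II·p_II = 0.45 × 0.399357 = 0.179711
  π_III·p_III = 0.08 × 0.300542 = 0.0240434
Denominator: 0.150916 + 0.179711 + 0.0240434 = 0.35467
P(Group III | the observation) = 0.0240434 / 0.35467 ≈ 0.068

0.068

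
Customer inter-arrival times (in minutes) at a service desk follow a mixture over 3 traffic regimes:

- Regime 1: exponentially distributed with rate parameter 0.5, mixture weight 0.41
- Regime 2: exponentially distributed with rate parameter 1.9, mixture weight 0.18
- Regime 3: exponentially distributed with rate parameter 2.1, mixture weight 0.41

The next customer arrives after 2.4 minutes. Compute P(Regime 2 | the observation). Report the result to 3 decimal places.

By Bayes' theorem, P(k | x) = w_k f_k(x) / Σ_j w_j f_j(x).
Evaluate each component's likelihood at the observed value:
  p_1 = 0.150597
  p_2 = 0.0198779
  p_3 = 0.0135949
Weight by the priors:
  w_1·p_1 = 0.41 × 0.150597 = 0.0617448
  w_2·p_2 = 0.18 × 0.0198779 = 0.00357802
  w_3·p_3 = 0.41 × 0.0135949 = 0.0055739
Sum: 0.0617448 + 0.00357802 + 0.0055739 = 0.0708967
Responsibility of Regime 2: 0.00357802 / 0.0708967 ≈ 0.050

0.050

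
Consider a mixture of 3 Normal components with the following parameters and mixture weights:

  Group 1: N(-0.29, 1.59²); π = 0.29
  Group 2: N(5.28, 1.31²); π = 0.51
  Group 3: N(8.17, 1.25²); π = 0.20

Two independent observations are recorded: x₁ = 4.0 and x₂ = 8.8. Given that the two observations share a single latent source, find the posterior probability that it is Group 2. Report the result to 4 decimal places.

0.9203

Posterior ∝ prior × likelihood, so P(k | x) ∝ P(Z=k) f_k(x); normalise over all components.
Since both observations come from the same component, the likelihood for component k is f_k(x₁)·f_k(x₂).
  L_1 = [(1/(1.59·√(2π)))·exp(−(4.0−-0.29)²/(2·1.59²)) = 0.250907·exp(-3.63991) = 0.00658751] × [2.00586e-08] = 1.32136e-10
  L_2 = [(1/(1.31·√(2π)))·exp(−(4.0−5.28)²/(2·1.31²)) = 0.304536·exp(-0.47736) = 0.18894] × [0.00823788] = 0.00155646
  L_3 = [(1/(1.25·√(2π)))·exp(−(4.0−8.17)²/(2·1.25²)) = 0.319154·exp(-5.56445) = 0.0012229] × [0.281087] = 0.000343742
Multiply by the mixture weights:
  P(Z=1)·L_1 = 0.29 × 1.32136e-10 = 3.83194e-11
  P(Z=2)·L_2 = 0.51 × 0.00155646 = 0.000793797
  P(Z=3)·L_3 = 0.20 × 0.000343742 = 6.87483e-05
Sum: 3.83194e-11 + 0.000793797 + 6.87483e-05 = 0.000862545
P(Group 2 | x₁,x₂) = 0.000793797 / 0.000862545 ≈ 0.9203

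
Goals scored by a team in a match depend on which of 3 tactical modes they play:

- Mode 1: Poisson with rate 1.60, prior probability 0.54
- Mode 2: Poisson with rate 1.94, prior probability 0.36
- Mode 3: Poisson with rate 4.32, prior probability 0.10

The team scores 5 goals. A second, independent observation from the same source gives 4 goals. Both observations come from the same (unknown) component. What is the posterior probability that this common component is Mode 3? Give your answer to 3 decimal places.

The responsibility of component k is π_k f_k(x) divided by Σ_j π_j f_j(x).
Since both observations come from the same component, the likelihood for component k is f_k(x₁)·f_k(x₂).
  L_1 = [0.017642] × [0.0551312] = 0.000972624
  L_2 = [0.0329076] × [0.0848134] = 0.002791
  L_3 = [0.166757] × [0.193006] = 0.0321853
Unnormalised posteriors:
  π_1·L_1 = 0.54 × 0.000972624 = 0.000525217
  π_2·L_2 = 0.36 × 0.002791 = 0.00100476
  π_3·L_3 = 0.10 × 0.0321853 = 0.00321853
Normaliser: 0.000525217 + 0.00100476 + 0.00321853 = 0.0047485
P(Mode 3 | x) = 0.00321853 / 0.0047485 ≈ 0.678

0.678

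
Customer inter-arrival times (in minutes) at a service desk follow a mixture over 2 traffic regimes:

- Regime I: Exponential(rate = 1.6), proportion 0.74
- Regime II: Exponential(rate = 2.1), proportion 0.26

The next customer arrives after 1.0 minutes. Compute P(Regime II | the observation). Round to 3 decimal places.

0.219

P(component k | x) = π_k·f_k(x) / marginal(x), where marginal(x) = Σ_j π_j·f_j(x).
Component likelihoods at x = 1.0 minutes:
  p_I = 1.6·e^(−1.6·1.0) = 1.6·e^(−1.6000) = 0.323034
  p_II = 2.1·e^(−2.1·1.0) = 2.1·e^(−2.1000) = 0.257158
Weight by the priors:
  π_I·p_I = 0.74 × 0.323034 = 0.239045
  π_II·p_II = 0.26 × 0.257158 = 0.0668612
Normaliser: 0.239045 + 0.0668612 = 0.305907
P(Regime II | the observation) = 0.0668612 / 0.305907 ≈ 0.219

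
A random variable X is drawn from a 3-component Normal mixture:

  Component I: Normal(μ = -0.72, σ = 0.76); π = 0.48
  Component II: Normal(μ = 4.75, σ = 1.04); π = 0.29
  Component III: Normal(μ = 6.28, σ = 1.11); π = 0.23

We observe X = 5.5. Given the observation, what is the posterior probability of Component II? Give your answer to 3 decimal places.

The responsibility of component k is π_k f_k(x) divided by Σ_j π_j f_j(x).
Evaluate each component's likelihood at the observed value:
  L_I = 1.49724e-15
  L_II = 0.295765
  L_III = 0.280777
Multiply by the mixture weights:
  π_I·L_I = 0.48 × 1.49724e-15 = 7.18675e-16
  π_II·L_II = 0.29 × 0.295765 = 0.0857718
  π_III·L_III = 0.23 × 0.280777 = 0.0645787
Evidence: 7.18675e-16 + 0.0857718 + 0.0645787 = 0.150351
P(Component II | the observation) ≈ 0.570

0.570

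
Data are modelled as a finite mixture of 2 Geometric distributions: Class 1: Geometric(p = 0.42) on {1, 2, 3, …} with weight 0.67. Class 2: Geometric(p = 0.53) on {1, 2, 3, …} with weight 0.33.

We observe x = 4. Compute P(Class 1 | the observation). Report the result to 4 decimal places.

0.7515

Posterior ∝ prior × likelihood, so P(k | x) ∝ π_k f_k(x); normalise over all components.
Evaluate each component's likelihood at the observed value:
  f_1 = 0.42·(1−0.42)^3 = 0.42·0.195112 = 0.081947
  f_2 = 0.53·(1−0.53)^3 = 0.53·0.103823 = 0.0550262
Unnormalised posteriors:
  π_1·f_1 = 0.67 × 0.081947 = 0.0549045
  π_2·f_2 = 0.33 × 0.0550262 = 0.0181586
Marginal: 0.0549045 + 0.0181586 = 0.0730632
So the posterior for Class 1 is 0.0549045 / 0.0730632 ≈ 0.7515.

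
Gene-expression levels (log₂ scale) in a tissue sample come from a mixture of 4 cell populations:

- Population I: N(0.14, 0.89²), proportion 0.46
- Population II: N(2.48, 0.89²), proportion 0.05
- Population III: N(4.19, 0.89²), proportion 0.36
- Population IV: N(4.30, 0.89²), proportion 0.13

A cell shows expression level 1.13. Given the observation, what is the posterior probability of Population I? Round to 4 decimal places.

The responsibility of component k is P(Z=k) f_k(x) divided by Σ_j P(Z=j) f_j(x).
Evaluate each component's likelihood at the observed value:
  L_I = 0.241454
  L_II = 0.141872
  L_III = 0.00121499
  L_IV = 0.00078832
Multiply by the mixture weights:
  P(Z=I)·L_I = 0.46 × 0.241454 = 0.111069
  P(Z=II)·L_II = 0.05 × 0.141872 = 0.00709362
  P(Z=III)·L_III = 0.36 × 0.00121499 = 0.000437395
  P(Z=IV)·L_IV = 0.13 × 0.00078832 = 0.000102482
Denominator: 0.111069 + 0.00709362 + 0.000437395 + 0.000102482 = 0.118702
P(Population I | data) ≈ 0.9357

0.9357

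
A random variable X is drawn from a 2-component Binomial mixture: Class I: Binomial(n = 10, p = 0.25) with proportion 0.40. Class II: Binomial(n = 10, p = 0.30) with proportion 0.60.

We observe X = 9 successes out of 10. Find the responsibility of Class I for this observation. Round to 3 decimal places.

The responsibility of component k is w_k f_k(x) divided by Σ_j w_j f_j(x).
Component likelihoods at x = 9 successes out of 10:
  f_I = C(10,9)·0.25^9·0.75^1 = 10·3.8147e-06·0.75 = 2.86102e-05
  f_II = C(10,9)·0.30^9·0.70^1 = 10·1.9683e-05·0.7 = 0.000137781
Unnormalised posteriors:
  w_I·f_I = 0.40 × 2.86102e-05 = 1.14441e-05
  w_II·f_II = 0.60 × 0.000137781 = 8.26686e-05
Sum: 1.14441e-05 + 8.26686e-05 = 9.41127e-05
P(Class I | data) ≈ 0.122

0.122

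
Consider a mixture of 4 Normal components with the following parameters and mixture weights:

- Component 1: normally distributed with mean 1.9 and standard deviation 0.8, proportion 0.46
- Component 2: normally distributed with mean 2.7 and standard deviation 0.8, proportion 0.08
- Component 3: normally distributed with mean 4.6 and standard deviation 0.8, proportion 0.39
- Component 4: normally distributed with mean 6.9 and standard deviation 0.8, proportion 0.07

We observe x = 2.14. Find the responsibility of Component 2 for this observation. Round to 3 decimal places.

0.124

By Bayes' theorem, P(k | x) = P(Z=k) f_k(x) / Σ_j P(Z=j) f_j(x).
Evaluate each component's likelihood at the observed value:
  p_1 = (1/(0.8·√(2π)))·exp(−(2.14−1.9)²/(2·0.8²)) = 0.498678·exp(-0.04500) = 0.476735
  p_2 = (1/(0.8·√(2π)))·exp(−(2.14−2.7)²/(2·0.8²)) = 0.498678·exp(-0.24500) = 0.390317
  p_3 = (1/(0.8·√(2π)))·exp(−(2.14−4.6)²/(2·0.8²)) = 0.498678·exp(-4.72781) = 0.0044112
  p_4 = (1/(0.8·√(2π)))·exp(−(2.14−6.9)²/(2·0.8²)) = 0.498678·exp(-17.70125) = 1.02392e-08
Weight by the priors:
  P(Z=1)·p_1 = 0.46 × 0.476735 = 0.219298
  P(Z=2)·p_2 = 0.08 × 0.390317 = 0.0312254
  P(Z=3)·p_3 = 0.39 × 0.0044112 = 0.00172037
  P(Z=4)·p_4 = 0.07 × 1.02392e-08 = 7.16742e-10
Sum: 0.219298 + 0.0312254 + 0.00172037 + 7.16742e-10 = 0.252244
P(Component 2 | data) = 0.0312254 / 0.252244 ≈ 0.124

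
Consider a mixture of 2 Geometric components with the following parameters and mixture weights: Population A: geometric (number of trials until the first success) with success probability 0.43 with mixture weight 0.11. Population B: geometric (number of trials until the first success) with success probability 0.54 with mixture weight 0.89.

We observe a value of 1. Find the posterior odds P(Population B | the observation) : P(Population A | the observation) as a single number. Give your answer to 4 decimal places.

10.1607

The posterior odds equal the prior odds times the likelihood ratio: (w_i/w_j)·(f_i(x)/f_j(x)).
Evaluate each component's likelihood at the observed value:
  L_A = 0.43
  L_B = 0.54
Odds = (0.89/0.11) × (0.54/0.43) = 8.09091 × 1.25581 ≈ 10.1607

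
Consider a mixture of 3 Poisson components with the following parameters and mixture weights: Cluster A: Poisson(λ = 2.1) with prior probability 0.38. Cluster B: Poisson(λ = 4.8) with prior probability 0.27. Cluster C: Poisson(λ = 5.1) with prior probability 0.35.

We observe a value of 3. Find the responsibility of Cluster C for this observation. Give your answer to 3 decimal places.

The responsibility of component k is P(Z=k) f_k(x) divided by Σ_j P(Z=j) f_j(x).
Poisson probabilities:
  L_A = 0.189011
  L_B = 0.151691
  L_C = 0.13479
Multiply by the mixture weights:
  P(Z=A)·L_A = 0.38 × 0.189011 = 0.0718244
  P(Z=B)·L_B = 0.27 × 0.151691 = 0.0409565
  P(Z=C)·L_C = 0.35 × 0.13479 = 0.0471765
Marginal: 0.0718244 + 0.0409565 + 0.0471765 = 0.159957
P(Cluster C | the observation) = 0.0471765 / 0.159957 ≈ 0.295

0.295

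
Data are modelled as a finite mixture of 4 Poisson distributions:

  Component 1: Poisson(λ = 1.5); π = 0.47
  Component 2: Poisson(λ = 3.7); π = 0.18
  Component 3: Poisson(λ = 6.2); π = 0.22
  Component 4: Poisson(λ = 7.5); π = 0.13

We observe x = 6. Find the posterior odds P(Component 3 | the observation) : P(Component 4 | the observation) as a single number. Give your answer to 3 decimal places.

1.982

Since P(k|x) ∝ π_k f_k(x), the posterior odds are π_i f_i(x) / (π_j f_j(x)).
Poisson probabilities:
  L_1 = e^(−1.5)·1.5^6/6! = 0.00352999
  L_2 = e^(−3.7)·3.7^6/6! = 0.0881025
  L_3 = e^(−6.2)·6.2^6/6! = 0.1601
  L_4 = e^(−7.5)·7.5^6/6! = 0.136718
Odds = (0.22/0.13) × (0.1601/0.136718) = 1.69231 × 1.17102 ≈ 1.982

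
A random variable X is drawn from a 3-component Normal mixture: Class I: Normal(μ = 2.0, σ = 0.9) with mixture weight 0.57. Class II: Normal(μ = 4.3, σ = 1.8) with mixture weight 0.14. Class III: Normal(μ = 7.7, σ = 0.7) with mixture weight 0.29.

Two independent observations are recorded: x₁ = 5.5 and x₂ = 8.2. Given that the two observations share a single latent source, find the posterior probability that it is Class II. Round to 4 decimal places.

0.5018

The responsibility of component k is w_k f_k(x) divided by Σ_j w_j f_j(x).
Since both observations come from the same component, the likelihood for component k is f_k(x₁)·f_k(x₂).
  L_I = [(1/(0.9·√(2π)))·exp(−(5.5−2.0)²/(2·0.9²)) = 0.443269·exp(-7.56173) = 0.000230489] × [2.19562e-11] = 5.06066e-15
  L_II = [(1/(1.8·√(2π)))·exp(−(5.5−4.3)²/(2·1.8²)) = 0.221635·exp(-0.22222) = 0.177471] × [0.0211959] = 0.00376166
  L_III = [(1/(0.7·√(2π)))·exp(−(5.5−7.7)²/(2·0.7²)) = 0.569918·exp(-4.93878) = 0.00408253] × [0.441593] = 0.00180282
Prior × likelihood for each component:
  w_I·L_I = 0.57 × 5.06066e-15 = 2.88458e-15
  w_II·L_II = 0.14 × 0.00376166 = 0.000526632
  w_III·L_III = 0.29 × 0.00180282 = 0.000522817
Marginal: 2.88458e-15 + 0.000526632 + 0.000522817 = 0.00104945
P(Class II | x) ≈ 0.5018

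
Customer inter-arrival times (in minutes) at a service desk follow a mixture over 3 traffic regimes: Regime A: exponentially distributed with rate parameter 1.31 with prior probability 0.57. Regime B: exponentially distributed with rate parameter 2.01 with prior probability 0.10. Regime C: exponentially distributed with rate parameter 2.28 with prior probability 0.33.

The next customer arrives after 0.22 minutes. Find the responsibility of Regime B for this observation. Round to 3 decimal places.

P(component k | x) = P(Z=k)·f_k(x) / marginal(x), where marginal(x) = Σ_j P(Z=j)·f_j(x).
Evaluate each component's likelihood at the observed value:
  f_A = 1.31·e^(−1.31·0.22) = 1.31·e^(−0.2882) = 0.981991
  f_B = 2.01·e^(−2.01·0.22) = 2.01·e^(−0.4422) = 1.29167
  f_C = 2.28·e^(−2.28·0.22) = 2.28·e^(−0.5016) = 1.38068
Weight by the priors:
  P(Z=A)·f_A = 0.57 × 0.981991 = 0.559735
  P(Z=B)·f_B = 0.10 × 1.29167 = 0.129167
  P(Z=C)·f_C = 0.33 × 1.38068 = 0.455624
Marginal: 0.559735 + 0.129167 + 0.455624 = 1.14453
Responsibility of Regime B: 0.129167 / 1.14453 ≈ 0.113

0.113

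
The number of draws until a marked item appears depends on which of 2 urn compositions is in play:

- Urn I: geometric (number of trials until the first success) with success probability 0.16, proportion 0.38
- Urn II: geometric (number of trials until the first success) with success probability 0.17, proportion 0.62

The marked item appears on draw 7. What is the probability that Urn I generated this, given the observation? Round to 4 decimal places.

By Bayes' theorem, P(k | x) = π_k f_k(x) / Σ_j π_j f_j(x).
Component likelihoods at x = 7:
  p_I = 0.16·(1−0.16)^6 = 0.16·0.351298 = 0.0562077
  p_II = 0.17·(1−0.17)^6 = 0.17·0.32694 = 0.0555799
Prior × likelihood for each component:
  π_I·p_I = 0.38 × 0.0562077 = 0.0213589
  π_II·p_II = 0.62 × 0.0555799 = 0.0344595
Marginal: 0.0213589 + 0.0344595 = 0.0558184
P(Urn I | 7) = 0.0213589 / 0.0558184 ≈ 0.3826

0.3826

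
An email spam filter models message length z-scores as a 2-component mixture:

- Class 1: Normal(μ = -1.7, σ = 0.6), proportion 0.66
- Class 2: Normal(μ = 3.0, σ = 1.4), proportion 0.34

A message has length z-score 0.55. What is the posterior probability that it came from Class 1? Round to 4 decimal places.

Apply Bayes' rule: the posterior for each component is proportional to its prior times its likelihood at x.
Component likelihoods at x = 0.55:
  p_1 = (1/(0.6·√(2π)))·exp(−(0.55−-1.7)²/(2·0.6²)) = 0.664904·exp(-7.03125) = 0.000587659
  p_2 = (1/(1.4·√(2π)))·exp(−(0.55−3.0)²/(2·1.4²)) = 0.284959·exp(-1.53125) = 0.0616267
Prior × likelihood for each component:
  w_1·p_1 = 0.66 × 0.000587659 = 0.000387855
  w_2·p_2 = 0.34 × 0.0616267 = 0.0209531
Marginal: 0.000387855 + 0.0209531 = 0.0213409
P(Class 1 | 0.55) ≈ 0.0182

0.0182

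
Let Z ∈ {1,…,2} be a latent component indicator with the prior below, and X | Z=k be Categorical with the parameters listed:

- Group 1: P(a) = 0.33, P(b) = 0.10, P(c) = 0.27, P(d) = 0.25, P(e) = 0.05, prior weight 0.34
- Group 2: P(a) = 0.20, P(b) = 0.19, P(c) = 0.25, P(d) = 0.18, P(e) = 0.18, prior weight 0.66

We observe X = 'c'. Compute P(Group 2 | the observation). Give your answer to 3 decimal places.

0.643

By Bayes' theorem, P(k | x) = P(Z=k) f_k(x) / Σ_j P(Z=j) f_j(x).
Component likelihoods at x = 'c':
  p_1 = 0.27
  p_2 = 0.25
Prior × likelihood for each component:
  P(Z=1)·p_1 = 0.34 × 0.27 = 0.0918
  P(Z=2)·p_2 = 0.66 × 0.25 = 0.165
Evidence: 0.0918 + 0.165 = 0.2568
P(Group 2 | data) ≈ 0.643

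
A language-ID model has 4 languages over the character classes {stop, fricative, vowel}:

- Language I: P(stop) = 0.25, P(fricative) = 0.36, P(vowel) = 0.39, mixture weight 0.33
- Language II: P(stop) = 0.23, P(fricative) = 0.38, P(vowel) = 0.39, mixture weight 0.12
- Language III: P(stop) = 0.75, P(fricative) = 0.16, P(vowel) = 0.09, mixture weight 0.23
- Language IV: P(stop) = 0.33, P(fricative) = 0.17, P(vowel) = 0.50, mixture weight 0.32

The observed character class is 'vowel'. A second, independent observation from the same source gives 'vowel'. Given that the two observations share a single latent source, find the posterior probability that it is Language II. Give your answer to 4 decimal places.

0.1214

P(component k | x) = π_k·f_k(x) / marginal(x), where marginal(x) = Σ_j π_j·f_j(x).
Since both observations come from the same component, the likelihood for component k is f_k(x₁)·f_k(x₂).
  p_I = [0.39] × [0.39] = 0.1521
  p_II = [0.39] × [0.39] = 0.1521
  p_III = [0.09] × [0.09] = 0.0081
  p_IV = [0.5] × [0.5] = 0.25
Prior × likelihood for each component:
  π_I·p_I = 0.33 × 0.1521 = 0.050193
  π_II·p_II = 0.12 × 0.1521 = 0.018252
  π_III·p_III = 0.23 × 0.0081 = 0.001863
  π_IV·p_IV = 0.32 × 0.25 = 0.08
Normaliser: 0.050193 + 0.018252 + 0.001863 + 0.08 = 0.150308
Responsibility of Language II: 0.018252 / 0.150308 ≈ 0.1214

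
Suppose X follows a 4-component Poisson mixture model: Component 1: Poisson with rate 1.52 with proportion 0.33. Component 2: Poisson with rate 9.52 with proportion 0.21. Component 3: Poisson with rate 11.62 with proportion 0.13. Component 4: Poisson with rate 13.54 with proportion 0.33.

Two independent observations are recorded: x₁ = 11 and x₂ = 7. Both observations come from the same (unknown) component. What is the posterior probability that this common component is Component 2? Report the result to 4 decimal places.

0.6162

Posterior ∝ prior × likelihood, so P(k | x) ∝ w_k f_k(x); normalise over all components.
Since both observations come from the same component, the likelihood for component k is f_k(x₁)·f_k(x₂).
  L_1 = [e^(−1.52)·1.52^11/11! = 5.48272e-07] × [0.00081348] = 4.46008e-10
  L_2 = [e^(−9.52)·9.52^11/11! = 0.106996] × [0.103168] = 0.0110385
  L_3 = [e^(−11.62)·11.62^11/11! = 0.117384] × [0.050993] = 0.00598577
  L_4 = [e^(−13.54)·13.54^11/11! = 0.0925342] × [0.0218048] = 0.00201769
Multiply by the mixture weights:
  w_1·L_1 = 0.33 × 4.46008e-10 = 1.47183e-10
  w_2·L_2 = 0.21 × 0.0110385 = 0.00231809
  w_3·L_3 = 0.13 × 0.00598577 = 0.000778151
  w_4·L_4 = 0.33 × 0.00201769 = 0.000665839
Normaliser: 1.47183e-10 + 0.00231809 + 0.000778151 + 0.000665839 = 0.00376208
P(Component 2 | x₁,x₂) ≈ 0.6162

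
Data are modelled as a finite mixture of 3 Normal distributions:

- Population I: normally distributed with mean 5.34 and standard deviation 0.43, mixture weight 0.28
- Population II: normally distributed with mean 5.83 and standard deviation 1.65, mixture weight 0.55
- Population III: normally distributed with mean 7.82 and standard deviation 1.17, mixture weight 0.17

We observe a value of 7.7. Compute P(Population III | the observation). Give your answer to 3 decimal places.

By Bayes' theorem, P(k | x) = π_k f_k(x) / Σ_j π_j f_j(x).
Normal densities:
  L_I = (1/(0.43·√(2π)))·exp(−(7.7−5.34)²/(2·0.43²)) = 0.927773·exp(-15.06111) = 2.66983e-07
  L_II = (1/(1.65·√(2π)))·exp(−(7.7−5.83)²/(2·1.65²)) = 0.241783·exp(-0.64222) = 0.127207
  L_III = (1/(1.17·√(2π)))·exp(−(7.7−7.82)²/(2·1.17²)) = 0.340976·exp(-0.00526) = 0.339188
Unnormalised posteriors:
  π_I·L_I = 0.28 × 2.66983e-07 = 7.47551e-08
  π_II·L_II = 0.55 × 0.127207 = 0.0699641
  π_III·L_III = 0.17 × 0.339188 = 0.0576619
Normaliser: 7.47551e-08 + 0.0699641 + 0.0576619 = 0.127626
So the posterior for Population III is 0.0576619 / 0.127626 ≈ 0.452.

0.452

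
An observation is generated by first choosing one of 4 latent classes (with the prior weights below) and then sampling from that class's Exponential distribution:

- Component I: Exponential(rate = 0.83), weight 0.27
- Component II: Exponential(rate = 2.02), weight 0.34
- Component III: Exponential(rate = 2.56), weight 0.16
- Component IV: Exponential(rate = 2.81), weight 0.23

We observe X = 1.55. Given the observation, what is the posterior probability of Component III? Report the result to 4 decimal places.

0.0718

Posterior ∝ prior × likelihood, so P(k | x) ∝ P(Z=k) f_k(x); normalise over all components.
Component likelihoods at x = 1.55:
  f_I = 0.83·e^(−0.83·1.55) = 0.83·e^(−1.2865) = 0.229276
  f_II = 2.02·e^(−2.02·1.55) = 2.02·e^(−3.1310) = 0.0882217
  f_III = 2.56·e^(−2.56·1.55) = 2.56·e^(−3.9680) = 0.0484127
  f_IV = 2.81·e^(−2.81·1.55) = 2.81·e^(−4.3555) = 0.0360692
Prior × likelihood for each component:
  P(Z=I)·f_I = 0.27 × 0.229276 = 0.0619045
  P(Z=II)·f_II = 0.34 × 0.0882217 = 0.0299954
  P(Z=III)·f_III = 0.16 × 0.0484127 = 0.00774603
  P(Z=IV)·f_IV = 0.23 × 0.0360692 = 0.00829592
Normaliser: 0.0619045 + 0.0299954 + 0.00774603 + 0.00829592 = 0.107942
So the posterior for Component III is 0.00774603 / 0.107942 ≈ 0.0718.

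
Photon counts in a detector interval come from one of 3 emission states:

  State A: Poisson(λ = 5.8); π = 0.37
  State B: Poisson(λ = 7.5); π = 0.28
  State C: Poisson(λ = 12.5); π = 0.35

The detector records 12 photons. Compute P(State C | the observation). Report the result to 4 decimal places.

0.7441

Posterior ∝ prior × likelihood, so P(k | x) ∝ π_k f_k(x); normalise over all components.
Poisson probabilities:
  p_A = e^(−5.8)·5.8^12/12! = 0.0091599
  p_B = e^(−7.5)·7.5^12/12! = 0.0365754
  p_C = e^(−12.5)·12.5^12/12! = 0.113215
Weight by the priors:
  π_A·p_A = 0.37 × 0.0091599 = 0.00338916
  π_B·p_B = 0.28 × 0.0365754 = 0.0102411
  π_C·p_C = 0.35 × 0.113215 = 0.0396251
Sum: 0.00338916 + 0.0102411 + 0.0396251 = 0.0532554
P(State C | 12 photons) = 0.0396251 / 0.0532554 ≈ 0.7441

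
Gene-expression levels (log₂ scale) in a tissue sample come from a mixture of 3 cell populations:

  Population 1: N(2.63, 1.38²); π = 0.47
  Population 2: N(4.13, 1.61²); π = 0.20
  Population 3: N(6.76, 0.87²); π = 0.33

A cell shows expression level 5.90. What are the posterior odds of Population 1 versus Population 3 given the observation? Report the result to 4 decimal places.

The posterior odds equal the prior odds times the likelihood ratio: (π_i/π_j)·(f_i(x)/f_j(x)).
Evaluate each component's likelihood at the observed value:
  p_1 = 0.0174495
  p_2 = 0.135404
  p_3 = 0.281324
Posterior odds = (π_1·p_1) / (π_3·p_3) = (0.47·0.0174495) / (0.33·0.281324) = 0.00820129 / 0.0928369 ≈ 0.0883

0.0883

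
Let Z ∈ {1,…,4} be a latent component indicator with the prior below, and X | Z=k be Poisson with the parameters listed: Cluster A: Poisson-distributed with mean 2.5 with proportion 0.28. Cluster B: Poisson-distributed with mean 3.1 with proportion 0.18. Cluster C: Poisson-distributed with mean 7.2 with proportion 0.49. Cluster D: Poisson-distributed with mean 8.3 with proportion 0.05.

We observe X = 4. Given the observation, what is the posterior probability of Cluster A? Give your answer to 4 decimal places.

P(component k | x) = w_k·f_k(x) / marginal(x), where marginal(x) = Σ_j w_j·f_j(x).
Poisson probabilities:
  p_A = 0.133602
  p_B = 0.17335
  p_C = 0.0835985
  p_D = 0.0491425
Prior × likelihood for each component:
  w_A·p_A = 0.28 × 0.133602 = 0.0374085
  w_B·p_B = 0.18 × 0.17335 = 0.0312029
  w_C·p_C = 0.49 × 0.0835985 = 0.0409633
  w_D·p_D = 0.05 × 0.0491425 = 0.00245712
Marginal: 0.0374085 + 0.0312029 + 0.0409633 + 0.00245712 = 0.112032
P(Cluster A | x) ≈ 0.3339

0.3339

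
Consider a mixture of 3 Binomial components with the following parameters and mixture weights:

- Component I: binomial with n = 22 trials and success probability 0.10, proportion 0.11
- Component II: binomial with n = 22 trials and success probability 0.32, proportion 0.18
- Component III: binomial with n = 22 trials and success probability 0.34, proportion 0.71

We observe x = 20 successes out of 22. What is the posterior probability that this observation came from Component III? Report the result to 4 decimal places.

0.9259

By Bayes' theorem, P(k | x) = π_k f_k(x) / Σ_j π_j f_j(x).
Evaluate each component's likelihood at the observed value:
  f_I = C(22,20)·0.10^20·0.90^2 = 231·1e-20·0.81 = 1.8711e-18
  f_II = C(22,20)·0.32^20·0.68^2 = 231·1.26765e-10·0.4624 = 1.35403e-08
  f_III = C(22,20)·0.34^20·0.66^2 = 231·4.26166e-10·0.4356 = 4.28823e-08
Multiply by the mixture weights:
  π_I·f_I = 0.11 × 1.8711e-18 = 2.05821e-19
  π_II·f_II = 0.18 × 1.35403e-08 = 2.43726e-09
  π_III·f_III = 0.71 × 4.28823e-08 = 3.04464e-08
Denominator: 2.05821e-19 + 2.43726e-09 + 3.04464e-08 = 3.28837e-08
So the posterior for Component III is 3.04464e-08 / 3.28837e-08 ≈ 0.9259.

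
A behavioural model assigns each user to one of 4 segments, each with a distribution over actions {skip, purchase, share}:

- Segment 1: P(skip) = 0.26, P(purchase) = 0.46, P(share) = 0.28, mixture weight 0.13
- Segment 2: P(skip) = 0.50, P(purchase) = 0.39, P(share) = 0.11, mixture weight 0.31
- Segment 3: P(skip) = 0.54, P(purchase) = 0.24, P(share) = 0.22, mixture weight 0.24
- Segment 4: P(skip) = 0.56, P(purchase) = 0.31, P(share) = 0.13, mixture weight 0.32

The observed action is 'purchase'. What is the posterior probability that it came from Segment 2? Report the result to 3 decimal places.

0.358

Apply Bayes' rule: the posterior for each component is proportional to its prior times its likelihood at x.
Evaluate each component's likelihood at the observed value:
  L_1 = 0.46
  L_2 = 0.39
  L_3 = 0.24
  L_4 = 0.31
Unnormalised posteriors:
  π_1·L_1 = 0.13 × 0.46 = 0.0598
  π_2·L_2 = 0.31 × 0.39 = 0.1209
  π_3·L_3 = 0.24 × 0.24 = 0.0576
  π_4·L_4 = 0.32 × 0.31 = 0.0992
Evidence: 0.0598 + 0.1209 + 0.0576 + 0.0992 = 0.3375
P(Segment 2 | x) ≈ 0.358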